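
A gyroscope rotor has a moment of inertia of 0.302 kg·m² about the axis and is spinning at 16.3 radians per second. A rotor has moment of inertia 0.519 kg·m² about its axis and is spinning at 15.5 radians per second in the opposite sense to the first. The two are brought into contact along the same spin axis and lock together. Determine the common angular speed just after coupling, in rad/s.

|ω_f| ≈ 3.80 rad/s

No external torque acts about the common axis, so total angular momentum is conserved.
Taking A's sense as positive: L = (0.3020)(16.3) − (0.5190)(15.5) = -3.122 kg·m²·rad/s.
Combined I = 0.3020 + 0.5190 = 0.8210 kg·m².
ω_f = L / I = -3.122 / 0.8210 = -3.803 rad/s.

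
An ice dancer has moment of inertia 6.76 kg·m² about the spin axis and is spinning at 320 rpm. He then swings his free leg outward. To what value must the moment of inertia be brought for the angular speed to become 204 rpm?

I₂ ≈ 10.6 kg·m²

No external torque acts about the spin axis, so angular momentum is conserved.
I₂ = I₁ω₁ / ω₂ = (6.76)(320) / (204) = 10.60 kg·m².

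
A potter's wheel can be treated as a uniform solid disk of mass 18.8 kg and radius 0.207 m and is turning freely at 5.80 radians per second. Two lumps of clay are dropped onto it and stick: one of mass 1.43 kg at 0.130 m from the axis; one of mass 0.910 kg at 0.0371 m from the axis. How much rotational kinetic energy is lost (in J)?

No external torque acts about the axis; L_before = L_after.
I_p = ½(18.8)(0.207)² = 0.4028 kg·m².
Added inertia Σmr² = (1.43)(0.130)² + (0.910)(0.0371)² = 0.02542 kg·m²; I_f = 0.4028 + 0.02542 = 0.4282 kg·m².
ω_f = I_p ω_i / I_f = (0.4028)(5.80) / 0.4282 = 5.456 rad/s.
KE_i = ½(0.4028)(5.800 rad/s)² = 6.775 J; KE_f = ½(0.4282)(5.456)² = 6.373 J.

energy lost ≈ 0.402 J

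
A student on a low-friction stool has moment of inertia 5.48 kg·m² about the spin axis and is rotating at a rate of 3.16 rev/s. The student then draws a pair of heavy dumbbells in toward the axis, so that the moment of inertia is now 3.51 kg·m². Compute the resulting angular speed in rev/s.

Angular momentum about the spin axis is conserved since the torque about it is zero.
ω₂ = I₁ω₁ / I₂ = (5.480)(3.16 rev/s) / (3.510) = 4.934 rev/s.

ω₂ ≈ 4.93 rev/s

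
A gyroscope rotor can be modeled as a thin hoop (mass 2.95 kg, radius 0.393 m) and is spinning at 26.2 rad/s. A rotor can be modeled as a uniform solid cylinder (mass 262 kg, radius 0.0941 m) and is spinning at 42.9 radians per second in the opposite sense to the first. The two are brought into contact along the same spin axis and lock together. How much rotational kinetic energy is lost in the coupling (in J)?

The coupling torques are internal; angular momentum about the shared axis is conserved.
Moments of inertia: I_A = (2.95)(0.393)² = 0.4556 kg·m²; I_B = ½(262)(0.0941)² = 1.160 kg·m².
Taking A's sense as positive: L = (0.4556)(26.2) − (1.160)(42.9) = -37.83 kg·m²·rad/s.
Combined I = 0.4556 + 1.160 = 1.616 kg·m².
ω_f = L / I = -37.83 / 1.616 = -23.41 rad/s.
KE_i = ½ΣIω² = 1224 J; KE_f = ½(1.616)(23.41)² = 442.8 J.

ΔKE lost ≈ 781 J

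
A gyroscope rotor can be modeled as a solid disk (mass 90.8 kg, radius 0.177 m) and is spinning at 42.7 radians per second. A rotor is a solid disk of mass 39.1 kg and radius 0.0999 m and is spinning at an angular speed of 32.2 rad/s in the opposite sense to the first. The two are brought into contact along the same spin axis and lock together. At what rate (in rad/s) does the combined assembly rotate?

|ω_f| ≈ 33.7 rad/s

No external torque acts about the common axis, so total angular momentum is conserved.
Moments of inertia: I_A = ½(90.8)(0.177)² = 1.422 kg·m²; I_B = ½(39.1)(0.0999)² = 0.1951 kg·m².
Taking A's sense as positive: L = (1.422)(42.7) − (0.1951)(32.2) = 54.45 kg·m²·rad/s.
Combined I = 1.422 + 0.1951 = 1.617 kg·m².
ω_f = L / I = 54.45 / 1.617 = 33.66 rad/s.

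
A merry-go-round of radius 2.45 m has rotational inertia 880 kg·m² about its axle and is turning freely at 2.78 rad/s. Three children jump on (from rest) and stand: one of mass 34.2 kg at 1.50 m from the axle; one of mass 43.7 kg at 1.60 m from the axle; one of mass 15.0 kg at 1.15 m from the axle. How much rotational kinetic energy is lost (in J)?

The added mass arrives with no angular momentum about the axle, and any external torque about the axle is negligible, so the system's angular momentum is conserved.
Added inertia Σmr² = (34.2)(1.50)² + (43.7)(1.60)² + (15.0)(1.15)² = 208.7 kg·m²; I_f = 880.0 + 208.7 = 1089 kg·m².
ω_f = I_p ω_i / I_f = (880.0)(2.78) / 1089 = 2.247 rad/s.
KE_i = ½(880.0)(2.780 rad/s)² = 3400 J; KE_f = ½(1089)(2.247)² = 2749 J.

energy lost ≈ 652 J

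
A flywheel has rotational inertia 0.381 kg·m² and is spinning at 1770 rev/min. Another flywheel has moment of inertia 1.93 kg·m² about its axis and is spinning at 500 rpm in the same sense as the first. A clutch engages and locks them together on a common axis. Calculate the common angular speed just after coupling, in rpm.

No external torque acts about the common axis, so total angular momentum is conserved.
Taking A's sense as positive: L = (0.3810)(1770) + (1.930)(500) = 1639 kg·m²·rpm.
Combined I = 0.3810 + 1.930 = 2.311 kg·m².
ω_f = L / I = 1639 / 2.311 = 709.4 rpm.

|ω_f| ≈ 709 rpm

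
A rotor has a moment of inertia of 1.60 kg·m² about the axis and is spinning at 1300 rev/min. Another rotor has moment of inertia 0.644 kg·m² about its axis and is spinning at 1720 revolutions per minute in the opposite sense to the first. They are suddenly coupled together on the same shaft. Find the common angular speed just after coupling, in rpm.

No external torque acts about the common axis, so total angular momentum is conserved.
Taking A's sense as positive: L = (1.600)(1300) − (0.6440)(1720) = 972.3 kg·m²·rpm.
Combined I = 1.600 + 0.6440 = 2.244 kg·m².
ω_f = L / I = 972.3 / 2.244 = 433.3 rpm.

|ω_f| ≈ 433 rpm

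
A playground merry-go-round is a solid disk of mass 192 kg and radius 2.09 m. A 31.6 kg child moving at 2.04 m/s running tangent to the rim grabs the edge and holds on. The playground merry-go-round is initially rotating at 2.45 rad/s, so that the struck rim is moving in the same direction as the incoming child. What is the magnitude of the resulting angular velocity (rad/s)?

|ω_f| ≈ 2.08 rad/s

The axle reaction passes through the axle and exerts no torque about it; angular momentum about the axle is conserved through the impact.
I_p = ½(192)(2.09)² = 419.3 kg·m². Taking the sense of the child's angular momentum as positive, L_{child} = m v R = (31.6)(2.04)(2.09) = 134.7 kg·m²/s.
L_i = +I_p ω_p + m v R = +(419.3)(2.45) + 134.7 = 1162 kg·m²/s.
After sticking, I_f = I_p + m R² = 419.3 + (31.6)(2.09)² = 557.4 kg·m².
ω_f = L_i / I_f = 1162 / 557.4 = 2.085 rad/s.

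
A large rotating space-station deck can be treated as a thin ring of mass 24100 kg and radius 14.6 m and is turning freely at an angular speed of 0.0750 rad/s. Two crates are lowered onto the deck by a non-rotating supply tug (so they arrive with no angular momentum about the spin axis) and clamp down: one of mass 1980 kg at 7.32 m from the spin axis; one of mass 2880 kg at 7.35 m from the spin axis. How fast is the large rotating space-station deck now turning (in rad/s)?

ω_f ≈ 0.0714 rad/s

No external torque acts about the spin axis; L_before = L_after.
I_p = (24100)(14.6)² = 5.137e+06 kg·m².
Added inertia Σmr² = (1980)(7.32)² + (2880)(7.35)² = 2.617e+05 kg·m²; I_f = 5.137e+06 + 2.617e+05 = 5.399e+06 kg·m².
ω_f = I_p ω_i / I_f = (5.137e+06)(0.0750) / 5.399e+06 = 0.07136 rad/s.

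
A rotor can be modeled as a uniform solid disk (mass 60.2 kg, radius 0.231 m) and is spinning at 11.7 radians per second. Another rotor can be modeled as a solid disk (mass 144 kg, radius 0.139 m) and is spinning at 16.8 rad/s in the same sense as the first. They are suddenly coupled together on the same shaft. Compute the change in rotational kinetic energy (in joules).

ΔKE ≈ -9.69 J

No external torque acts about the common axis, so total angular momentum is conserved.
Moments of inertia: I_A = ½(60.2)(0.231)² = 1.606 kg·m²; I_B = ½(144)(0.139)² = 1.391 kg·m².
Taking A's sense as positive: L = (1.606)(11.7) + (1.391)(16.8) = 42.16 kg·m²·rad/s.
Combined I = 1.606 + 1.391 = 2.997 kg·m².
ω_f = L / I = 42.16 / 2.997 = 14.07 rad/s.
KE_i = ½ΣIω² = 306.2 J; KE_f = ½(2.997)(14.07)² = 296.6 J.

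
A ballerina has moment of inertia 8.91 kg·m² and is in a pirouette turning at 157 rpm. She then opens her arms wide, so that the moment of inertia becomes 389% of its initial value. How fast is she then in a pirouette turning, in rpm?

ω₂ ≈ 40.4 rpm

With no external torque about the axis, L is conserved: I₁ω₁ = I₂ω₂.
I₂ = 3.89 × 8.91 = 34.66 kg·m².
ω₂ = I₁ω₁ / I₂ = (8.910)(157 rpm) / (34.66) = 40.36 rpm.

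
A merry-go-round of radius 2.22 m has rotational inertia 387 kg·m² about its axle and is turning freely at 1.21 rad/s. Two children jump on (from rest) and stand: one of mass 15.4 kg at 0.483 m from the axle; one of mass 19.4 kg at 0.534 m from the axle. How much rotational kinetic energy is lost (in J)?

energy lost ≈ 6.53 J

No external torque acts about the axle; L_before = L_after.
Added inertia Σmr² = (15.4)(0.483)² + (19.4)(0.534)² = 9.125 kg·m²; I_f = 387.0 + 9.125 = 396.1 kg·m².
ω_f = I_p ω_i / I_f = (387.0)(1.21) / 396.1 = 1.182 rad/s.
KE_i = ½(387.0)(1.210 rad/s)² = 283.3 J; KE_f = ½(396.1)(1.182)² = 276.8 J.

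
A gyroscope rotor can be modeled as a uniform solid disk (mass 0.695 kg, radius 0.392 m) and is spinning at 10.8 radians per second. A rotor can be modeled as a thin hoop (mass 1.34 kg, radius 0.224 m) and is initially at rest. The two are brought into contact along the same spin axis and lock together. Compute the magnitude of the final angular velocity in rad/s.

|ω_f| ≈ 4.78 rad/s

The coupling torques are internal; angular momentum about the shared axis is conserved.
Moments of inertia: I_A = ½(0.695)(0.392)² = 0.05340 kg·m²; I_B = (1.34)(0.224)² = 0.06724 kg·m².
Taking A's sense as positive: L = (0.05340)(10.8) = 0.5767 kg·m²·rad/s.
Combined I = 0.05340 + 0.06724 = 0.1206 kg·m².
ω_f = L / I = 0.5767 / 0.1206 = 4.781 rad/s.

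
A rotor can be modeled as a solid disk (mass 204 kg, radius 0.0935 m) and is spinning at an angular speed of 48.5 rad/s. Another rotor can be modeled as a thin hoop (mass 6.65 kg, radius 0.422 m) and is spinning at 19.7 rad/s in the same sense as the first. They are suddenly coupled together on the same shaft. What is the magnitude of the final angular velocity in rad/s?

|ω_f| ≈ 32.1 rad/s

The coupling torques are internal; angular momentum about the shared axis is conserved.
Moments of inertia: I_A = ½(204)(0.0935)² = 0.8917 kg·m²; I_B = (6.65)(0.422)² = 1.184 kg·m².
Taking A's sense as positive: L = (0.8917)(48.5) + (1.184)(19.7) = 66.58 kg·m²·rad/s.
Combined I = 0.8917 + 1.184 = 2.076 kg·m².
ω_f = L / I = 66.58 / 2.076 = 32.07 rad/s.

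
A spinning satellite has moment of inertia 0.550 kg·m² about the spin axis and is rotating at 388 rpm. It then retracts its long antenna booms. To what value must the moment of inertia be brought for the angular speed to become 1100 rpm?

No external torque acts about the spin axis, so angular momentum is conserved.
I₂ = I₁ω₁ / ω₂ = (0.550)(388) / (1100) = 0.1940 kg·m².

I₂ ≈ 0.194 kg·m²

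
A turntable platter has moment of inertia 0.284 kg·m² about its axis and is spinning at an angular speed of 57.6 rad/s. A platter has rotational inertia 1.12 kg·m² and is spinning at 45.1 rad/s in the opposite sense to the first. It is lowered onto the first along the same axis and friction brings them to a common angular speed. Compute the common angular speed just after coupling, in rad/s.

The coupling torques are internal; angular momentum about the shared axis is conserved.
Taking A's sense as positive: L = (0.2840)(57.6) − (1.120)(45.1) = -34.15 kg·m²·rad/s.
Combined I = 0.2840 + 1.120 = 1.404 kg·m².
ω_f = L / I = -34.15 / 1.404 = -24.33 rad/s.

|ω_f| ≈ 24.3 rad/s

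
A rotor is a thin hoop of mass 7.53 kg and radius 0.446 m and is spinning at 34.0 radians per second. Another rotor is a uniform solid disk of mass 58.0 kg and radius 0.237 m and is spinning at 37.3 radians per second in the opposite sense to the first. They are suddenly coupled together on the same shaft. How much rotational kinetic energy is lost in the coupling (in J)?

ΔKE lost ≈ 1980 J

No external torque acts about the common axis, so total angular momentum is conserved.
Moments of inertia: I_A = (7.53)(0.446)² = 1.498 kg·m²; I_B = ½(58.0)(0.237)² = 1.629 kg·m².
Taking A's sense as positive: L = (1.498)(34.0) − (1.629)(37.3) = -9.832 kg·m²·rad/s.
Combined I = 1.498 + 1.629 = 3.127 kg·m².
ω_f = L / I = -9.832 / 3.127 = -3.144 rad/s.
KE_i = ½ΣIω² = 1999 J; KE_f = ½(3.127)(3.144)² = 15.46 J.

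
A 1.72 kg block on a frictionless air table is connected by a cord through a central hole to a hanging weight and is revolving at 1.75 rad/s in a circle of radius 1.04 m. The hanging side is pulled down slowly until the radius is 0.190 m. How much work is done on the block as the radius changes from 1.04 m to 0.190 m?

W ≈ 82.5 J

No torque about the axis ⇒ m r₁² ω₁ = m r₂² ω₂.
ω₂ = ω₁ (r₁/r₂)² = (1.75)(1.04/0.190)² = 52.43 rad/s.
W = ΔKE = ½m(v₂² − v₁²) = 82.50 J.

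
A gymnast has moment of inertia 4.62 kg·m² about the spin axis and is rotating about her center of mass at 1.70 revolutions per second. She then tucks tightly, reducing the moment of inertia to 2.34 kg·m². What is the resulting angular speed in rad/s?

With no external torque about the axis, L is conserved: I₁ω₁ = I₂ω₂.
ω₂ = I₁ω₁ / I₂ = (4.620)(1.70 rev/s) / (2.340) = 3.356 rev/s = 21.09 rad/s.

ω₂ ≈ 21.1 rad/s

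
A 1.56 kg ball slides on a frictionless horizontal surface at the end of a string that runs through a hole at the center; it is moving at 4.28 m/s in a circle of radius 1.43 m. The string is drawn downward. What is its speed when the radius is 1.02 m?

The only horizontal force on the mass is along the cord (radial), so it exerts no torque about the hole and angular momentum m v r is conserved.
v₂ = v₁ r₁ / r₂ = (4.28)(1.43) / (1.02) = 6.000 m/s.

v₂ ≈ 6.00 m/s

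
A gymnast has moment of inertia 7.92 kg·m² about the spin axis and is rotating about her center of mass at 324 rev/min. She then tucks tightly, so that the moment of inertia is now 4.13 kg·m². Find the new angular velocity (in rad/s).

With no external torque about the axis, L is conserved: I₁ω₁ = I₂ω₂.
ω₂ = I₁ω₁ / I₂ = (7.920)(324 rpm) / (4.130) = 621.3 rpm = 65.07 rad/s.

ω₂ ≈ 65.1 rad/s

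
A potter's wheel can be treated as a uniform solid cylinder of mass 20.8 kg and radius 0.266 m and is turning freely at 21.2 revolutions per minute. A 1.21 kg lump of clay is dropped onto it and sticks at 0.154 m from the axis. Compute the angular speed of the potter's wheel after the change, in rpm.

ω_f ≈ 20.4 rpm

The added mass arrives with no angular momentum about the axis, and any external torque about the axis is negligible, so the system's angular momentum is conserved.
I_p = ½(20.8)(0.266)² = 0.7359 kg·m².
Added inertia Σmr² = (1.21)(0.154)² = 0.02870 kg·m²; I_f = 0.7359 + 0.02870 = 0.7646 kg·m².
ω_f = I_p ω_i / I_f = (0.7359)(21.2) / 0.7646 = 20.40 rpm.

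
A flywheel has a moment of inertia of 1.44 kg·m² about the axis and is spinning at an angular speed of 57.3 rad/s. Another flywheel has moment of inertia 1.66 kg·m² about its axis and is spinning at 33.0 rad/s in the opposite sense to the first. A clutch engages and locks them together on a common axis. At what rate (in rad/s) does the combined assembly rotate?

|ω_f| ≈ 8.95 rad/s

The coupling torques are internal; angular momentum about the shared axis is conserved.
Taking A's sense as positive: L = (1.440)(57.3) − (1.660)(33.0) = 27.73 kg·m²·rad/s.
Combined I = 1.440 + 1.660 = 3.100 kg·m².
ω_f = L / I = 27.73 / 3.100 = 8.946 rad/s.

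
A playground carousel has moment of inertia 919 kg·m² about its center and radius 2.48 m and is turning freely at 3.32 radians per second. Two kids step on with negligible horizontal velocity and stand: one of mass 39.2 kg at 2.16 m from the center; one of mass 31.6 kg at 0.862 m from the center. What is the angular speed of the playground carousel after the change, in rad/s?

No external torque acts about the center; L_before = L_after.
Added inertia Σmr² = (39.2)(2.16)² + (31.6)(0.862)² = 206.4 kg·m²; I_f = 919.0 + 206.4 = 1125 kg·m².
ω_f = I_p ω_i / I_f = (919.0)(3.32) / 1125 = 2.711 rad/s.

ω_f ≈ 2.71 rad/s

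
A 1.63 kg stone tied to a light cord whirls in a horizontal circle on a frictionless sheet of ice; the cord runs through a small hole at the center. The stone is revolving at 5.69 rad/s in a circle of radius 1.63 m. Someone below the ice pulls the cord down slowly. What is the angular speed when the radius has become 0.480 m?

ω₂ ≈ 65.6 rad/s

The constraining force is radial, so m r² ω about the center is conserved.
ω₂ = ω₁ (r₁/r₂)² = (5.69)(1.63/0.480)² = 65.62 rad/s.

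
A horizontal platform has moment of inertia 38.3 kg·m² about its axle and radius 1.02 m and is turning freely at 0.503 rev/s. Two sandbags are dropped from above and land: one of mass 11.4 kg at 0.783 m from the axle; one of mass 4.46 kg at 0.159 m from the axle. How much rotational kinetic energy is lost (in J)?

energy lost ≈ 29.9 J

No external torque acts about the axle; L_before = L_after.
Added inertia Σmr² = (11.4)(0.783)² + (4.46)(0.159)² = 7.102 kg·m²; I_f = 38.30 + 7.102 = 45.40 kg·m².
ω_f = I_p ω_i / I_f = (38.30)(0.503) / 45.40 = 0.4243 rev/s.
KE_i = ½(38.30)(3.160 rad/s)² = 191.3 J; KE_f = ½(45.40)(2.666)² = 161.4 J.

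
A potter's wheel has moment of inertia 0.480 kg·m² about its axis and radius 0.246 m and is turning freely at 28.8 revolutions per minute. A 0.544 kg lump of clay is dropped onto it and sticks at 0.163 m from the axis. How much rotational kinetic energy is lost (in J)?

No external torque acts about the axis; L_before = L_after.
Added inertia Σmr² = (0.544)(0.163)² = 0.01445 kg·m²; I_f = 0.4800 + 0.01445 = 0.4945 kg·m².
ω_f = I_p ω_i / I_f = (0.4800)(28.8) / 0.4945 = 27.96 rpm.
KE_i = ½(0.4800)(3.016 rad/s)² = 2.183 J; KE_f = ½(0.4945)(2.928)² = 2.119 J.

energy lost ≈ 0.0638 J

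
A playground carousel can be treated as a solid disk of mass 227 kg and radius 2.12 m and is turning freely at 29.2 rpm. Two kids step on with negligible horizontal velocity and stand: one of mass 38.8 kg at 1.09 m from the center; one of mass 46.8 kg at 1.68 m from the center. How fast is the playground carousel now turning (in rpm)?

No external torque acts about the center; L_before = L_after.
I_p = ½(227)(2.12)² = 510.1 kg·m².
Added inertia Σmr² = (38.8)(1.09)² + (46.8)(1.68)² = 178.2 kg·m²; I_f = 510.1 + 178.2 = 688.3 kg·m².
ω_f = I_p ω_i / I_f = (510.1)(29.2) / 688.3 = 21.64 rpm.

ω_f ≈ 21.6 rpm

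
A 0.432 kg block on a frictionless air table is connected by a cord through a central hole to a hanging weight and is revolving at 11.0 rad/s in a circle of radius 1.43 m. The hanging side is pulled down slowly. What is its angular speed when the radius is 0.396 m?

The constraining force is radial, so m r² ω about the center is conserved.
ω₂ = ω₁ (r₁/r₂)² = (11.0)(1.43/0.396)² = 143.4 rad/s.

ω₂ ≈ 143 rad/s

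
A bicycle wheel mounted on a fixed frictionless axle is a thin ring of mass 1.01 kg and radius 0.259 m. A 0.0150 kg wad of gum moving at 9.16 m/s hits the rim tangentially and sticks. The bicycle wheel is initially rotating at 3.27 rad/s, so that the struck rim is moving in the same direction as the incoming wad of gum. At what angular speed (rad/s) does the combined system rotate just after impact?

The axle reaction passes through the axle and exerts no torque about it; angular momentum about the axle is conserved through the impact.
I_p = (1.01)(0.259)² = 0.06775 kg·m². Taking the sense of the wad of gum's angular momentum as positive, L_{wad} = m v R = (0.0150)(9.16)(0.259) = 0.03559 kg·m²/s.
L_i = +I_p ω_p + m v R = +(0.06775)(3.27) + 0.03559 = 0.2571 kg·m²/s.
After sticking, I_f = I_p + m R² = 0.06775 + (0.0150)(0.259)² = 0.06876 kg·m².
ω_f = L_i / I_f = 0.2571 / 0.06876 = 3.740 rad/s.

|ω_f| ≈ 3.74 rad/s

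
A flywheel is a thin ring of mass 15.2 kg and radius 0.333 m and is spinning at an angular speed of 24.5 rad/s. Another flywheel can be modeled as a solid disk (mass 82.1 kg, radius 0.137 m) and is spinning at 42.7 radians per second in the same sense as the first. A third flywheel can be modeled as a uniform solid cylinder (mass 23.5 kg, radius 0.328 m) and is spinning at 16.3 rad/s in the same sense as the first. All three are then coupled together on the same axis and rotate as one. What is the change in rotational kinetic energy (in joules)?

ΔKE ≈ -168 J

No external torque acts about the common axis, so total angular momentum is conserved.
Moments of inertia: I_A = (15.2)(0.333)² = 1.686 kg·m²; I_B = ½(82.1)(0.137)² = 0.7705 kg·m²; I_C = ½(23.5)(0.328)² = 1.264 kg·m².
Taking A's sense as positive: L = (1.686)(24.5) + (0.7705)(42.7) + (1.264)(16.3) = 94.80 kg·m²·rad/s.
Combined I = 1.686 + 0.7705 + 1.264 = 3.720 kg·m².
ω_f = L / I = 94.80 / 3.720 = 25.48 rad/s.
KE_i = ½ΣIω² = 1376 J; KE_f = ½(3.720)(25.48)² = 1208 J.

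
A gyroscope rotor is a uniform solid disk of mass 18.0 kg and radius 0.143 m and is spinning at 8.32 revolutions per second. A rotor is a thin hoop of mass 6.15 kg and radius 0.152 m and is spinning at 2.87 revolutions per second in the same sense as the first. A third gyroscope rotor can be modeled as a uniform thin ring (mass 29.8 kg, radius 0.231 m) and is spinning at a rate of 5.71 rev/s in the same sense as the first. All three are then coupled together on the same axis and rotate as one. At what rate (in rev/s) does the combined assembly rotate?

|ω_f| ≈ 5.75 rev/s

The coupling torques are internal; angular momentum about the shared axis is conserved.
Moments of inertia: I_A = ½(18.0)(0.143)² = 0.1840 kg·m²; I_B = (6.15)(0.152)² = 0.1421 kg·m²; I_C = (29.8)(0.231)² = 1.590 kg·m².
Taking A's sense as positive: L = (0.1840)(8.32) + (0.1421)(2.87) + (1.590)(5.71) = 11.02 kg·m²·rev/s.
Combined I = 0.1840 + 0.1421 + 1.590 = 1.916 kg·m².
ω_f = L / I = 11.02 / 1.916 = 5.750 rev/s.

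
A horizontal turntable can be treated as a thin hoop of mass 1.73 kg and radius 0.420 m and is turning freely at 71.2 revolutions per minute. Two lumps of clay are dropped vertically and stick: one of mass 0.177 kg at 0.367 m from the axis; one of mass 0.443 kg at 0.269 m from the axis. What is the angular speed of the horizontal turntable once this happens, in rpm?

No external torque acts about the axis; L_before = L_after.
I_p = (1.73)(0.420)² = 0.3052 kg·m².
Added inertia Σmr² = (0.177)(0.367)² + (0.443)(0.269)² = 0.05590 kg·m²; I_f = 0.3052 + 0.05590 = 0.3611 kg·m².
ω_f = I_p ω_i / I_f = (0.3052)(71.2) / 0.3611 = 60.18 rpm.

ω_f ≈ 60.2 rpm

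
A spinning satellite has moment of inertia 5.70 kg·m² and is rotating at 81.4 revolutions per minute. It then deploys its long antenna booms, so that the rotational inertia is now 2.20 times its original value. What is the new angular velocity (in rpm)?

ω₂ ≈ 37.0 rpm

No external torque acts about the spin axis, so angular momentum is conserved.
I₂ = 2.20 × 5.70 = 12.54 kg·m².
ω₂ = I₁ω₁ / I₂ = (5.700)(81.4 rpm) / (12.54) = 37.00 rpm.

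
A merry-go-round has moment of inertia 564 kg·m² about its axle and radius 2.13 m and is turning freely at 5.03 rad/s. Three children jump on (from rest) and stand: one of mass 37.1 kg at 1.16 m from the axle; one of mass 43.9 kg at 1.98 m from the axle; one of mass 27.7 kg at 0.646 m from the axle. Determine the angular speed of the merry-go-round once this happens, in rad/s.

ω_f ≈ 3.56 rad/s

No external torque acts about the axle; L_before = L_after.
Added inertia Σmr² = (37.1)(1.16)² + (43.9)(1.98)² + (27.7)(0.646)² = 233.6 kg·m²; I_f = 564.0 + 233.6 = 797.6 kg·m².
ω_f = I_p ω_i / I_f = (564.0)(5.03) / 797.6 = 3.557 rad/s.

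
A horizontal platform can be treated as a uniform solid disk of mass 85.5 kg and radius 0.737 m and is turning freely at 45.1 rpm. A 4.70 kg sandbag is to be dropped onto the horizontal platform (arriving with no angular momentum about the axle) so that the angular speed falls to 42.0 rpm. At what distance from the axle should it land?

No external torque acts about the axle; L_before = L_after.
I_p = ½(85.5)(0.737)² = 23.22 kg·m².
I_p ω_i = (I_p + m r²) ω_f ⇒ m r² = I_p(ω_i/ω_f − 1) = 23.22(45.1/42.0 − 1) = 1.714 kg·m².
r = √(1.714/4.70) = 0.6039 m.

r ≈ 0.604 m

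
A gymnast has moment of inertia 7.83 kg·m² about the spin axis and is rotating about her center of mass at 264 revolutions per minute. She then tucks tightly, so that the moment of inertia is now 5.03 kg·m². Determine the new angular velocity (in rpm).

With no external torque about the axis, L is conserved: I₁ω₁ = I₂ω₂.
ω₂ = I₁ω₁ / I₂ = (7.830)(264 rpm) / (5.030) = 411.0 rpm.

ω₂ ≈ 411 rpm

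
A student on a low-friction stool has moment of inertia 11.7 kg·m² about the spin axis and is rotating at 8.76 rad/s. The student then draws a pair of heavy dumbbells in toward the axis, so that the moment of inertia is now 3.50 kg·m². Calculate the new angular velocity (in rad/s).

Angular momentum about the spin axis is conserved since the torque about it is zero.
ω₂ = I₁ω₁ / I₂ = (11.70)(8.76 rad/s) / (3.500) = 29.28 rad/s.

ω₂ ≈ 29.3 rad/s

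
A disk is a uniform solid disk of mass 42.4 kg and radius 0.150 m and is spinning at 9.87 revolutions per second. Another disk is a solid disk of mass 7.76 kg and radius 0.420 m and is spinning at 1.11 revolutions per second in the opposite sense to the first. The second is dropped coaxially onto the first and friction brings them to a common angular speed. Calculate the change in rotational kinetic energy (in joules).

ΔKE ≈ -669 J

No external torque acts about the common axis, so total angular momentum is conserved.
Moments of inertia: I_A = ½(42.4)(0.150)² = 0.4770 kg·m²; I_B = ½(7.76)(0.420)² = 0.6844 kg·m².
Taking A's sense as positive: L = (0.4770)(9.87) − (0.6844)(1.11) = 3.948 kg·m²·rev/s.
Combined I = 0.4770 + 0.6844 = 1.161 kg·m².
ω_f = L / I = 3.948 / 1.161 = 3.399 rev/s.
KE_i = ½ΣIω² = 933.9 J; KE_f = ½(1.161)(21.36)² = 264.9 J.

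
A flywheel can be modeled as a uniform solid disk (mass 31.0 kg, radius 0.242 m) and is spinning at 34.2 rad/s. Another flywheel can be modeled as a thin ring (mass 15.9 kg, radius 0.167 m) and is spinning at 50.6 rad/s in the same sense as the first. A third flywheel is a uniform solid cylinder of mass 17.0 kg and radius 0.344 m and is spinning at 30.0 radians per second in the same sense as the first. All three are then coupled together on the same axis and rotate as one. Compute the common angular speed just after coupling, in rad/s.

No external torque acts about the common axis, so total angular momentum is conserved.
Moments of inertia: I_A = ½(31.0)(0.242)² = 0.9077 kg·m²; I_B = (15.9)(0.167)² = 0.4434 kg·m²; I_C = ½(17.0)(0.344)² = 1.006 kg·m².
Taking A's sense as positive: L = (0.9077)(34.2) + (0.4434)(50.6) + (1.006)(30.0) = 83.66 kg·m²·rad/s.
Combined I = 0.9077 + 0.4434 + 1.006 = 2.357 kg·m².
ω_f = L / I = 83.66 / 2.357 = 35.49 rad/s.

|ω_f| ≈ 35.5 rad/s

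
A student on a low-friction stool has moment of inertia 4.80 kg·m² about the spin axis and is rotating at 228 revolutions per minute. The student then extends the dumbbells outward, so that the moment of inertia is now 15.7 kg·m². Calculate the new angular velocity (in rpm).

Angular momentum about the spin axis is conserved since the torque about it is zero.
ω₂ = I₁ω₁ / I₂ = (4.800)(228 rpm) / (15.70) = 69.71 rpm.

ω₂ ≈ 69.7 rpm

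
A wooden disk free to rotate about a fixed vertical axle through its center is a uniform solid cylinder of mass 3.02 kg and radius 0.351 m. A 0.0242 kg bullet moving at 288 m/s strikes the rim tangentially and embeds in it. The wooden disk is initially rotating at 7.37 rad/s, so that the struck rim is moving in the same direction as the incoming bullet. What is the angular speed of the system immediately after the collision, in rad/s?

About the axle the impulsive forces during the collision are internal, so angular momentum about that axis is conserved.
I_p = ½(3.02)(0.351)² = 0.1860 kg·m². Taking the sense of the bullet's angular momentum as positive, L_{bullet} = m v R = (0.0242)(288)(0.351) = 2.446 kg·m²/s.
L_i = +I_p ω_p + m v R = +(0.1860)(7.37) + 2.446 = 3.817 kg·m²/s.
After sticking, I_f = I_p + m R² = 0.1860 + (0.0242)(0.351)² = 0.1890 kg·m².
ω_f = L_i / I_f = 3.817 / 0.1890 = 20.20 rad/s.

|ω_f| ≈ 20.2 rad/s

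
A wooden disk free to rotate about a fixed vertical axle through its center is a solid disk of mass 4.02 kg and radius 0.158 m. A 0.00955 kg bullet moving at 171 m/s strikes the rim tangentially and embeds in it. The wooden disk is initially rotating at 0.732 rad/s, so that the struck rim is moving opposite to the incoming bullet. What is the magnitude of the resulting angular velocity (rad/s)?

|ω_f| ≈ 4.39 rad/s

The axle reaction passes through the axle and exerts no torque about it; angular momentum about the axle is conserved through the impact.
I_p = ½(4.02)(0.158)² = 0.05018 kg·m². Taking the sense of the bullet's angular momentum as positive, L_{bullet} = m v R = (0.00955)(171)(0.158) = 0.2580 kg·m²/s.
L_i = −I_p ω_p + m v R = −(0.05018)(0.732) + 0.2580 = 0.2213 kg·m²/s.
After sticking, I_f = I_p + m R² = 0.05018 + (0.00955)(0.158)² = 0.05042 kg·m².
ω_f = L_i / I_f = 0.2213 / 0.05042 = 4.389 rad/s.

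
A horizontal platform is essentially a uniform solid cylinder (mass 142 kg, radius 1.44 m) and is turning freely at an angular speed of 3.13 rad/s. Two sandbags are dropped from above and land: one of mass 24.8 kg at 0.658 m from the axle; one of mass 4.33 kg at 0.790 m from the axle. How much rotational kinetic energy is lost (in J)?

energy lost ≈ 60.3 J

No external torque acts about the axle; L_before = L_after.
I_p = ½(142)(1.44)² = 147.2 kg·m².
Added inertia Σmr² = (24.8)(0.658)² + (4.33)(0.790)² = 13.44 kg·m²; I_f = 147.2 + 13.44 = 160.7 kg·m².
ω_f = I_p ω_i / I_f = (147.2)(3.13) / 160.7 = 2.868 rad/s.
KE_i = ½(147.2)(3.130 rad/s)² = 721.2 J; KE_f = ½(160.7)(2.868)² = 660.8 J.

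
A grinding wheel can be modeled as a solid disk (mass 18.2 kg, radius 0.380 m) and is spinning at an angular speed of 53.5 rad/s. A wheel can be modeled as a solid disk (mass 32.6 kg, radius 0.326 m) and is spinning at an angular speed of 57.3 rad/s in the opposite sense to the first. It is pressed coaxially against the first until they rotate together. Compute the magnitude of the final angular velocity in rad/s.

|ω_f| ≈ 9.51 rad/s

No external torque acts about the common axis, so total angular momentum is conserved.
Moments of inertia: I_A = ½(18.2)(0.380)² = 1.314 kg·m²; I_B = ½(32.6)(0.326)² = 1.732 kg·m².
Taking A's sense as positive: L = (1.314)(53.5) − (1.732)(57.3) = -28.96 kg·m²·rad/s.
Combined I = 1.314 + 1.732 = 3.046 kg·m².
ω_f = L / I = -28.96 / 3.046 = -9.506 rad/s.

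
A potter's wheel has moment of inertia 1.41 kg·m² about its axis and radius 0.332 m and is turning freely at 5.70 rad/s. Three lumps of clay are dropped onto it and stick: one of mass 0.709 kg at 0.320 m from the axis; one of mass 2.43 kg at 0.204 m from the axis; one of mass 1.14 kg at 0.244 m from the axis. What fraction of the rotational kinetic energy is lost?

The added mass arrives with no angular momentum about the axis, and any external torque about the axis is negligible, so the system's angular momentum is conserved.
Added inertia Σmr² = (0.709)(0.320)² + (2.43)(0.204)² + (1.14)(0.244)² = 0.2416 kg·m²; I_f = 1.410 + 0.2416 = 1.652 kg·m².
ω_f = I_p ω_i / I_f = (1.410)(5.70) / 1.652 = 4.866 rad/s.
KE_i = ½(1.410)(5.700 rad/s)² = 22.91 J; KE_f = ½(1.652)(4.866)² = 19.55 J.
Fraction lost = 0.1463.

fraction ≈ 0.146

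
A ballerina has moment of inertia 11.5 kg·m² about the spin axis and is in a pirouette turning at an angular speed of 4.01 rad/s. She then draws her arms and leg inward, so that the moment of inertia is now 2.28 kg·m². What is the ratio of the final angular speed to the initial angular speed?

ω₂/ω₁ ≈ 5.04

With no external torque about the axis, L is conserved: I₁ω₁ = I₂ω₂.
ω₂/ω₁ = I₁/I₂ = 11.50 / 2.280 = 5.044.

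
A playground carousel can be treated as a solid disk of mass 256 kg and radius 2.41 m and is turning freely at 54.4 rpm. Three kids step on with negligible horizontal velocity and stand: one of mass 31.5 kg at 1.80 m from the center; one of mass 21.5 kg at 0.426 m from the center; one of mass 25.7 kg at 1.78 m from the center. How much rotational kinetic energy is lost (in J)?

No external torque acts about the center; L_before = L_after.
I_p = ½(256)(2.41)² = 743.4 kg·m².
Added inertia Σmr² = (31.5)(1.80)² + (21.5)(0.426)² + (25.7)(1.78)² = 187.4 kg·m²; I_f = 743.4 + 187.4 = 930.8 kg·m².
ω_f = I_p ω_i / I_f = (743.4)(54.4) / 930.8 = 43.45 rpm.
KE_i = ½(743.4)(5.697 rad/s)² = 12060 J; KE_f = ½(930.8)(4.550)² = 9635 J.

energy lost ≈ 2430 J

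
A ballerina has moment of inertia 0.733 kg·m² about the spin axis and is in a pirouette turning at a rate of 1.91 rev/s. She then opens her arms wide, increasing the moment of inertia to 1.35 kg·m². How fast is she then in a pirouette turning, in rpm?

With no external torque about the axis, L is conserved: I₁ω₁ = I₂ω₂.
ω₂ = I₁ω₁ / I₂ = (0.7330)(1.91 rev/s) / (1.350) = 1.037 rev/s = 62.22 rpm.

ω₂ ≈ 62.2 rpm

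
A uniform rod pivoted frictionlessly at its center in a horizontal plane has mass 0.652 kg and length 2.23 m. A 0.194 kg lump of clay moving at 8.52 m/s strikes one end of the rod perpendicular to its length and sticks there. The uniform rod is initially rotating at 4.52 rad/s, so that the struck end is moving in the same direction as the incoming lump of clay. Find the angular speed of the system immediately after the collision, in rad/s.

|ω_f| ≈ 5.99 rad/s

The axle reaction passes through the pivot and exerts no torque about it; angular momentum about the pivot is conserved through the impact.
I_p = (1/12)(0.652)(2.23)² = 0.2702 kg·m². Taking the sense of the lump of clay's angular momentum as positive, L_{lump} = m v R = (0.194)(8.52)(2.23/2) = 1.843 kg·m²/s.
L_i = +I_p ω_p + m v R = +(0.2702)(4.52) + 1.843 = 3.064 kg·m²/s.
After sticking, I_f = I_p + m R² = 0.2702 + (0.194)(2.23/2)² = 0.5114 kg·m².
ω_f = L_i / I_f = 3.064 / 0.5114 = 5.992 rad/s.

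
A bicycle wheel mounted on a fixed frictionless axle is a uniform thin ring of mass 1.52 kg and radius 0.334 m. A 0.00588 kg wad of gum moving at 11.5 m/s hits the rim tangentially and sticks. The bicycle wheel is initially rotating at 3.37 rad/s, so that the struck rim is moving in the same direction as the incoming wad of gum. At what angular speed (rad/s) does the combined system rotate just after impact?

About the axle the impulsive forces during the collision are internal, so angular momentum about that axis is conserved.
I_p = (1.52)(0.334)² = 0.1696 kg·m². Taking the sense of the wad of gum's angular momentum as positive, L_{wad} = m v R = (0.00588)(11.5)(0.334) = 0.02259 kg·m²/s.
L_i = +I_p ω_p + m v R = +(0.1696)(3.37) + 0.02259 = 0.5940 kg·m²/s.
After sticking, I_f = I_p + m R² = 0.1696 + (0.00588)(0.334)² = 0.1702 kg·m².
ω_f = L_i / I_f = 0.5940 / 0.1702 = 3.490 rad/s.

|ω_f| ≈ 3.49 rad/s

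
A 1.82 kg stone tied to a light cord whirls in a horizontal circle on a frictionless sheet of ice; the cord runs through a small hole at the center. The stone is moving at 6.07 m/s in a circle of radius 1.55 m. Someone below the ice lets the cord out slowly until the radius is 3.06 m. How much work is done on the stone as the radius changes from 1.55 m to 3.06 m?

W ≈ -24.9 J

The only horizontal force on the mass is along the cord (radial), so it exerts no torque about the hole and angular momentum m v r is conserved.
v₂ = v₁ r₁ / r₂ = (6.07)(1.55) / (3.06) = 3.075 m/s.
W = ΔKE = ½m(v₂² − v₁²) = -24.93 J.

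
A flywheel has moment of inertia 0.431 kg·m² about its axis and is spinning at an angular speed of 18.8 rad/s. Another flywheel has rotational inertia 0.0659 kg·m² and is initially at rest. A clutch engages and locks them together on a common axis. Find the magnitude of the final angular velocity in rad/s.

The coupling torques are internal; angular momentum about the shared axis is conserved.
Taking A's sense as positive: L = (0.4310)(18.8) = 8.103 kg·m²·rad/s.
Combined I = 0.4310 + 0.06590 = 0.4969 kg·m².
ω_f = L / I = 8.103 / 0.4969 = 16.31 rad/s.

|ω_f| ≈ 16.3 rad/s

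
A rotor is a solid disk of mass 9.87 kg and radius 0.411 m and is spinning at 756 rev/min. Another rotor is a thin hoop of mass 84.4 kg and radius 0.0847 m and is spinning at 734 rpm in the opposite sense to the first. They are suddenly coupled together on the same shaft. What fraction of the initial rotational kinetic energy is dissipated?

The coupling torques are internal; angular momentum about the shared axis is conserved.
Moments of inertia: I_A = ½(9.87)(0.411)² = 0.8336 kg·m²; I_B = (84.4)(0.0847)² = 0.6055 kg·m².
Taking A's sense as positive: L = (0.8336)(756) − (0.6055)(734) = 185.8 kg·m²·rpm.
Combined I = 0.8336 + 0.6055 = 1.439 kg·m².
ω_f = L / I = 185.8 / 1.439 = 129.1 rpm.
KE_i = ½ΣIω² = 4401 J; KE_f = ½(1.439)(13.52)² = 131.5 J.
Fraction dissipated = (KE_i − KE_f)/KE_i = 0.9701.

fraction ≈ 0.970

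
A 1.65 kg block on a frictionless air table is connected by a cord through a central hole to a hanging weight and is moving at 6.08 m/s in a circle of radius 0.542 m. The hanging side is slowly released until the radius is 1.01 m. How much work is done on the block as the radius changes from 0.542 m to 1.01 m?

Central (radial) force ⇒ zero torque about the center ⇒ m v r is constant.
v₂ = v₁ r₁ / r₂ = (6.08)(0.542) / (1.01) = 3.263 m/s.
W = ΔKE = ½m(v₂² − v₁²) = -21.71 J.

W ≈ -21.7 J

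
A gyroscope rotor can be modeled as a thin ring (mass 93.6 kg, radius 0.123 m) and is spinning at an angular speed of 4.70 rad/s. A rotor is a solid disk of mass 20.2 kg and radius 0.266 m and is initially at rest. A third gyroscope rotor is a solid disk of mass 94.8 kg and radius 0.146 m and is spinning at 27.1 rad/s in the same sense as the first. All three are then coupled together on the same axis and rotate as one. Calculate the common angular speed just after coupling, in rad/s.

The coupling torques are internal; angular momentum about the shared axis is conserved.
Moments of inertia: I_A = (93.6)(0.123)² = 1.416 kg·m²; I_B = ½(20.2)(0.266)² = 0.7146 kg·m²; I_C = ½(94.8)(0.146)² = 1.010 kg·m².
Taking A's sense as positive: L = (1.416)(4.70) + (1.010)(27.1) = 34.04 kg·m²·rad/s.
Combined I = 1.416 + 0.7146 + 1.010 = 3.141 kg·m².
ω_f = L / I = 34.04 / 3.141 = 10.84 rad/s.

|ω_f| ≈ 10.8 rad/s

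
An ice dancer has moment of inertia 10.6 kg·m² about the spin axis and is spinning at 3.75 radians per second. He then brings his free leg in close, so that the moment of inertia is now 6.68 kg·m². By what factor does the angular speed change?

ω₂/ω₁ ≈ 1.59

No external torque acts about the spin axis, so angular momentum is conserved.
ω₂/ω₁ = I₁/I₂ = 10.60 / 6.680 = 1.587.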